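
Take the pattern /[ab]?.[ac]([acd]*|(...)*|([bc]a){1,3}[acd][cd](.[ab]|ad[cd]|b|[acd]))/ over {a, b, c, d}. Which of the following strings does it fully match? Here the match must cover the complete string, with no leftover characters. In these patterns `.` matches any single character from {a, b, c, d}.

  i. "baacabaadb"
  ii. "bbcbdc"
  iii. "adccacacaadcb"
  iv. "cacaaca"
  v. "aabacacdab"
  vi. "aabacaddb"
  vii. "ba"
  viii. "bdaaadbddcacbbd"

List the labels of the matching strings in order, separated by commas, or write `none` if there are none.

i → match
ii → match
iii → match
iv → match
v → match
vi → match
vii → match
viii → match

i, ii, iii, iv, v, vi, vii, viii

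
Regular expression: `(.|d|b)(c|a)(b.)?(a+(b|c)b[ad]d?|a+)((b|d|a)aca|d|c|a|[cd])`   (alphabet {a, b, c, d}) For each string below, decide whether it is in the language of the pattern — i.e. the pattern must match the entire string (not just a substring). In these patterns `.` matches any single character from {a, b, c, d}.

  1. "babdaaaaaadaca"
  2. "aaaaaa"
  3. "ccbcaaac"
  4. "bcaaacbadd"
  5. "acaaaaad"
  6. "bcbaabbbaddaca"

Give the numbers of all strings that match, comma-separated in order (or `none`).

1, 2, 3, 4, 5

1 → match
2. "aaaaaa" → match
3. "ccbcaaac" → match
4. "bcaaacbadd" → match
5. "acaaaaad" → match
6 → no match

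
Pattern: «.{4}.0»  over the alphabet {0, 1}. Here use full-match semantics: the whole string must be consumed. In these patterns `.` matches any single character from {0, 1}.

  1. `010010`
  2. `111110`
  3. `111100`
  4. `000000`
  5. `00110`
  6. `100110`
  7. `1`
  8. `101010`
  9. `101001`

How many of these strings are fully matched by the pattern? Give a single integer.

6

1 → match
2 → match
3 → match
4 → match
5 → no match
6 → match
7 → no match — must end with `0`
8 → match
9 → no match — must end with `0`
Total matched: 6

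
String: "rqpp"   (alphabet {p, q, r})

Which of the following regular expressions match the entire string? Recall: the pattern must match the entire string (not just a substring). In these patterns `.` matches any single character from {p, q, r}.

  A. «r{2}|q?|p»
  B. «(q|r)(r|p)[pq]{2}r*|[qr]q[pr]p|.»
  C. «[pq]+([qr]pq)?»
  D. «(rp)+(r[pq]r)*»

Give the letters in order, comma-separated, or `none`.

B

A → no match
B → match
C → no match
D → no match — must start with "rp"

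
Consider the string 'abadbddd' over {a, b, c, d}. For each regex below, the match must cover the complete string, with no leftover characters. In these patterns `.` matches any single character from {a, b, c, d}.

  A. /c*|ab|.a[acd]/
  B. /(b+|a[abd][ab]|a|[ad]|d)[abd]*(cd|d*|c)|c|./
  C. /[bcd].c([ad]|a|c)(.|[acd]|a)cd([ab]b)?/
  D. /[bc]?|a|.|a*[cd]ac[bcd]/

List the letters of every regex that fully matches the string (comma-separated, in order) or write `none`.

A → no match
B → match
C → no match
D → no match

B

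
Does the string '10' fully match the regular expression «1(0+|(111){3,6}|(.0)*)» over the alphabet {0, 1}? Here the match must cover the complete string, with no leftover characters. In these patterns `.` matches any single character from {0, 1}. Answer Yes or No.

Yes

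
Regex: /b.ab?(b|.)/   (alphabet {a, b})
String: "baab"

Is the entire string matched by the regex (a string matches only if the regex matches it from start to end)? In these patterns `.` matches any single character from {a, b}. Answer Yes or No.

Yes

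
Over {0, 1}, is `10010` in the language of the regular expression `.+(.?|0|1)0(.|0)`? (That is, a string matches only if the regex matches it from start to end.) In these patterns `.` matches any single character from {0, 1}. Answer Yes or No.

No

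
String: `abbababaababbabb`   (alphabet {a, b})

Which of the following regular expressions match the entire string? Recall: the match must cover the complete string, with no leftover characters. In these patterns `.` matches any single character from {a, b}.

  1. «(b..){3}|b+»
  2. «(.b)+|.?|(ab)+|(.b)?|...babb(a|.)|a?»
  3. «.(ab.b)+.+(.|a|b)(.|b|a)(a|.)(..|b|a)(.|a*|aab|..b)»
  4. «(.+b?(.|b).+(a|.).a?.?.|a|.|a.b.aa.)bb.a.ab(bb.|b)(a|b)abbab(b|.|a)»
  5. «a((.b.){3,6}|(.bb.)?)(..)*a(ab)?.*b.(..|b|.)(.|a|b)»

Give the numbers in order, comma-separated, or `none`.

5

1 → no match — must start with `b`
2 → no match
3 → no match
4 → no match
5 → match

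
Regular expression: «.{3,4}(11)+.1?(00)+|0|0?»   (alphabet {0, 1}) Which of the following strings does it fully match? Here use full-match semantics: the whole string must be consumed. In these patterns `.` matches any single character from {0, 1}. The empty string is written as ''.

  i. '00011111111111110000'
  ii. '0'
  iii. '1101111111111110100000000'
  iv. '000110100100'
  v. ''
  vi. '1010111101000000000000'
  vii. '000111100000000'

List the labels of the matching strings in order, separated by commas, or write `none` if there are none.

i → match
ii → match
iii → match
iv → no match
v → match
vi → match
vii → match

i, ii, iii, v, vi, vii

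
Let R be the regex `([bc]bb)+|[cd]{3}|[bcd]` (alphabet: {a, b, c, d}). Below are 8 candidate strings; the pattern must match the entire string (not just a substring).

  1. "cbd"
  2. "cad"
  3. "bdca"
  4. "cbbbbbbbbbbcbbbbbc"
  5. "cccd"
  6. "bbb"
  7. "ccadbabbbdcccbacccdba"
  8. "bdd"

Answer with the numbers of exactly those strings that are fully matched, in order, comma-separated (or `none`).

6

1 → no match
2 → no match
3 → no match
4 → no match
5 → no match
6 → match
7 → no match
8 → no match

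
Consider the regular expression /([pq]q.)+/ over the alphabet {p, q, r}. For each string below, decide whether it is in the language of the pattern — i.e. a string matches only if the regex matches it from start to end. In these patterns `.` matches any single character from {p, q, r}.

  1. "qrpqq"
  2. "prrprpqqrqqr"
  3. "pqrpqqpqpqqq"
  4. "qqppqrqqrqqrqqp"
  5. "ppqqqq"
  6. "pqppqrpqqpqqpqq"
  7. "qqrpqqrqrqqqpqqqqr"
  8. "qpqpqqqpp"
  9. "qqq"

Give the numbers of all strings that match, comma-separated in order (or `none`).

3, 4, 6, 9

1 → no match
2 → no match
3 → match
4 → match
5 → no match
6 → match
7 → no match
8 → no match
9 → match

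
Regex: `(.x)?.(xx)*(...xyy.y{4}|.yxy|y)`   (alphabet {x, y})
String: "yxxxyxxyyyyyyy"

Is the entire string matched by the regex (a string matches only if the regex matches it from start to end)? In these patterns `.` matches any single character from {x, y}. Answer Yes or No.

Yes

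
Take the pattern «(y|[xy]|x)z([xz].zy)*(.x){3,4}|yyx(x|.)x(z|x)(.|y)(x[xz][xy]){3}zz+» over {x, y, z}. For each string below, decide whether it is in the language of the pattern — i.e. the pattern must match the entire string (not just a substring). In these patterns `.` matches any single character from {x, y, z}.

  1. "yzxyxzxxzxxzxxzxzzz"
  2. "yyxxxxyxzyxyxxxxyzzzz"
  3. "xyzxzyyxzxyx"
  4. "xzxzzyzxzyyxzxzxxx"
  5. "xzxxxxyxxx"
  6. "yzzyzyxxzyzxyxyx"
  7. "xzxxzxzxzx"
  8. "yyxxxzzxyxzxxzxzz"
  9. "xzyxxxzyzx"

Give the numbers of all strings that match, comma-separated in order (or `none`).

1 → no match
2 → no match
3 → no match
4 → match
5 → match
6 → match
7 → match
8 → no match
9 → no match

4, 5, 6, 7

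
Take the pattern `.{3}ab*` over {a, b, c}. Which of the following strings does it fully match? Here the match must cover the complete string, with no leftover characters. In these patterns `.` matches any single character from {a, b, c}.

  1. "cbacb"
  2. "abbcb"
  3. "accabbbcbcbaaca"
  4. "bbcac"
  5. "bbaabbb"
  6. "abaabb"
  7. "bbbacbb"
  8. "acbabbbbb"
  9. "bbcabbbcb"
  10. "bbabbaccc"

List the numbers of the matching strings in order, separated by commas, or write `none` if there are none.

1 → no match
2 → no match
3 → no match
4 → no match
5 → match
6 → match
7 → no match
8 → match
9 → no match
10 → no match

5, 6, 8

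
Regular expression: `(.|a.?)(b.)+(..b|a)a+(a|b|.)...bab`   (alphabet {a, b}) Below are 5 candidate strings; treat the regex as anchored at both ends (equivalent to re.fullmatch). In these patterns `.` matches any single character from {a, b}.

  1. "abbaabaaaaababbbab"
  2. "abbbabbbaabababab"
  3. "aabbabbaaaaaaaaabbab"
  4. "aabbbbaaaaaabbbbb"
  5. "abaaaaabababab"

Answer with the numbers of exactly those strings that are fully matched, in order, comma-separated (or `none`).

1 → match
2 → match
3 → match
4 → no match — must end with "bab"
5 → match

1, 2, 3, 5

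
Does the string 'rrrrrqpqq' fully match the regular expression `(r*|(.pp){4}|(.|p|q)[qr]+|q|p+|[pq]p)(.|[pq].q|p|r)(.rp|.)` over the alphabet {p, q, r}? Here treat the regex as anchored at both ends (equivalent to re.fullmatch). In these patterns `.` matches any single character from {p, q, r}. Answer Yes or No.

Yes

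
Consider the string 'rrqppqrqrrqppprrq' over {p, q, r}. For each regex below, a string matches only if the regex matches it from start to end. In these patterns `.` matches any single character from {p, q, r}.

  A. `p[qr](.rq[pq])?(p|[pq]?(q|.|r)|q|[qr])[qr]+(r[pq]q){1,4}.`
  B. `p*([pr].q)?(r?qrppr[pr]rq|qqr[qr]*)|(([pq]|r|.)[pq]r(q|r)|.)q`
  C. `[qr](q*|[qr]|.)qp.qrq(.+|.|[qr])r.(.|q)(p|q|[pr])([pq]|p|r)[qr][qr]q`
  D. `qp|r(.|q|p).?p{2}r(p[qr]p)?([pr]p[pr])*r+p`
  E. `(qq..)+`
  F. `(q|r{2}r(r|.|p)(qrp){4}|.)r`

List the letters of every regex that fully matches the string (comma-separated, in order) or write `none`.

A → no match — must start with 'p'
B → no match
C → match
D → no match
E → no match — must start with 'qq'
F → no match — must end with 'r'

C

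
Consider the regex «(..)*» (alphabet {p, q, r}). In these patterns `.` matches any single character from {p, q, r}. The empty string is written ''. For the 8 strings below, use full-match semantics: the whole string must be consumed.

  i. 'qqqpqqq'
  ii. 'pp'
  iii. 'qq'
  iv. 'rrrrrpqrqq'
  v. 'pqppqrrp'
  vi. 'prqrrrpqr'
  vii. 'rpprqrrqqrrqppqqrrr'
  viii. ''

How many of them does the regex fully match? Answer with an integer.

5

i → no match
ii → match
iii → match
iv → match
v → match
vi → no match
vii → no match
viii → match
Total matched: 5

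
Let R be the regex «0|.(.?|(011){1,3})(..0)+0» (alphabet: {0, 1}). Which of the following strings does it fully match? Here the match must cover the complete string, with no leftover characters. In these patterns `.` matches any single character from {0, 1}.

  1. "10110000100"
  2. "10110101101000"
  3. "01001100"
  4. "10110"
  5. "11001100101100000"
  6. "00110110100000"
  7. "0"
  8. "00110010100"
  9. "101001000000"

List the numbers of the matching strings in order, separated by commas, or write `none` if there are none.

1 → match
2 → match
3 → match
4 → no match
5 → match
6 → match
7 → match
8 → no match
9 → match

1, 2, 3, 5, 6, 7, 9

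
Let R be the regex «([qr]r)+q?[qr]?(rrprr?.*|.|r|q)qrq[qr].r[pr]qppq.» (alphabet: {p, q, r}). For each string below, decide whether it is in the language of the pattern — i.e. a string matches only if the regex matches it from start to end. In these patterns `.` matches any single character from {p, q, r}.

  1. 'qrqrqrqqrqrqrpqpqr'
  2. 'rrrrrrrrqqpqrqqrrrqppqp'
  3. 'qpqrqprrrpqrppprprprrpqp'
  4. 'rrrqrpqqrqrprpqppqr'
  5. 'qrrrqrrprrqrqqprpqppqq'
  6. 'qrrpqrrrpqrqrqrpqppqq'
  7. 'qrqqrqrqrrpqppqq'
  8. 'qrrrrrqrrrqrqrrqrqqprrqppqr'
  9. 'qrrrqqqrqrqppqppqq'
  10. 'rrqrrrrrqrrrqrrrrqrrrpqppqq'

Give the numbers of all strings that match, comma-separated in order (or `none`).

2, 5, 8

1 → no match
2 → match
3 → no match
4 → no match
5 → match
6 → no match
7 → no match
8 → match
9 → no match
10 → no match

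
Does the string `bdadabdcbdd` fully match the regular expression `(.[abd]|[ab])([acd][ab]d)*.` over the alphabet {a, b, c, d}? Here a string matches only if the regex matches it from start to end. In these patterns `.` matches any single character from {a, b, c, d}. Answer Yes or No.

Yes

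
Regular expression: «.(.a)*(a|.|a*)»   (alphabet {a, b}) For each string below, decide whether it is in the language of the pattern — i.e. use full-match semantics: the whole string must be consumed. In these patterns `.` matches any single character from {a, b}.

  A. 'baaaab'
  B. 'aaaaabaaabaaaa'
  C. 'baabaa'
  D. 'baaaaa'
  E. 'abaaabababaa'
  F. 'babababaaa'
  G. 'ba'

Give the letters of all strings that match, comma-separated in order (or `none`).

A, B, C, D, E, G

A → match
B → match
C → match
D → match
E → match
F → no match
G → match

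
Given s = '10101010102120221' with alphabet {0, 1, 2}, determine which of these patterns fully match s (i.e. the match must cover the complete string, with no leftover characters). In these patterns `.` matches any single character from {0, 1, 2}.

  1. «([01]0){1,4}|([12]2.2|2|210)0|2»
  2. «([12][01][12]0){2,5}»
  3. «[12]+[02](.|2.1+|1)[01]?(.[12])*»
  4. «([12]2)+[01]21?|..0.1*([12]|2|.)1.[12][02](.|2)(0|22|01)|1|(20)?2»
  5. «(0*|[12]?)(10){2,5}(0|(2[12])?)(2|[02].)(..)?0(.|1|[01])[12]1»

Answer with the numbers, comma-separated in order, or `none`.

1 → no match
2 → no match — must end with '0'
3 → match
4 → no match
5 → match

3, 5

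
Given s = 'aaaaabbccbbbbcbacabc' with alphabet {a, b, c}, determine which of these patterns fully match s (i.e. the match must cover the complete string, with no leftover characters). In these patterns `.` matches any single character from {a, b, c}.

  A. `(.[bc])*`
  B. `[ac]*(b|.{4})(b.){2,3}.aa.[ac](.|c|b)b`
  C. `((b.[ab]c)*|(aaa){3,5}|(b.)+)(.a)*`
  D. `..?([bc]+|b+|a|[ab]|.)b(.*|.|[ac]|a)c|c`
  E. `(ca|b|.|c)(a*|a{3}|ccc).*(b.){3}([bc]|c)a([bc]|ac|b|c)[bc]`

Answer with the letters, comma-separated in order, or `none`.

E

A → no match
B → no match — must end with 'b'
C → no match
D → no match
E → match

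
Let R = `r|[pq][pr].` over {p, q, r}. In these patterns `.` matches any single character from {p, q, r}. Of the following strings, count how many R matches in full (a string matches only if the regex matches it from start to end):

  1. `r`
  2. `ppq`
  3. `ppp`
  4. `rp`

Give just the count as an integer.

3

1 → match
2 → match
3 → match
4 → no match
Total matched: 3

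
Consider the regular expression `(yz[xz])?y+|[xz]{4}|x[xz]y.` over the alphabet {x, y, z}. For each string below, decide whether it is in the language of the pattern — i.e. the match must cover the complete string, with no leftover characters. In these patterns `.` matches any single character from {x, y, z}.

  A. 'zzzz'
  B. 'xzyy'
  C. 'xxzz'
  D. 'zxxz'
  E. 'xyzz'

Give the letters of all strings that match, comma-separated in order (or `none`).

A, B, C, D

A → match
B → match
C → match
D → match
E → no match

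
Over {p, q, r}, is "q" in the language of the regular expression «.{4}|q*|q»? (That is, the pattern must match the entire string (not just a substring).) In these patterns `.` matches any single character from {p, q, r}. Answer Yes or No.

Yes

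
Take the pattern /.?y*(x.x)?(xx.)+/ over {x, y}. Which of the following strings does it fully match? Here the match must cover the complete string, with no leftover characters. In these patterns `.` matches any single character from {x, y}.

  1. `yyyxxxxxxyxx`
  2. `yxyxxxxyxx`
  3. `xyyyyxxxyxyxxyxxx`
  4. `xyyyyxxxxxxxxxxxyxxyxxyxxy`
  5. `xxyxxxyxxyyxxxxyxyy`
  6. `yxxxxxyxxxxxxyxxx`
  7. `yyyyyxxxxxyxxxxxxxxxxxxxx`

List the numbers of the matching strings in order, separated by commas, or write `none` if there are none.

1 → no match
2 → no match
3 → no match
4 → match
5 → no match
6 → no match
7 → no match

4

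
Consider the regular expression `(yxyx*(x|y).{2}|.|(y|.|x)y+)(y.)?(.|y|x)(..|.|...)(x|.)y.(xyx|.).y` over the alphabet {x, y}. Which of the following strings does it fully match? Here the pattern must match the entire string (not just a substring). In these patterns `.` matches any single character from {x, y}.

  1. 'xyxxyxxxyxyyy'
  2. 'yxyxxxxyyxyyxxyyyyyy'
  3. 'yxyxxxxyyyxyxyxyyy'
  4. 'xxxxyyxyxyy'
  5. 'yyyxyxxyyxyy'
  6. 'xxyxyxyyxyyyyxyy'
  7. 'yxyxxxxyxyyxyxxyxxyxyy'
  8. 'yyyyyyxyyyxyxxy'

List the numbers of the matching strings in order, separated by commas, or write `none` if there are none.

1 → match
2 → match
3 → match
4 → match
5 → match
6 → no match
7 → match
8 → match

1, 2, 3, 4, 5, 7, 8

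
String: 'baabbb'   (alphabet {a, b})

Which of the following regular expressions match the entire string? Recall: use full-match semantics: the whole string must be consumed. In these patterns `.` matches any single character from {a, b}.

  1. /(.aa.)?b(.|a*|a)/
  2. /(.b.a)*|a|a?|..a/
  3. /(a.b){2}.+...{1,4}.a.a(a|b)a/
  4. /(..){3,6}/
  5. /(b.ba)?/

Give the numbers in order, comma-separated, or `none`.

1 → match
2 → no match
3 → no match — must start with 'a'
4 → match
5 → no match

1, 4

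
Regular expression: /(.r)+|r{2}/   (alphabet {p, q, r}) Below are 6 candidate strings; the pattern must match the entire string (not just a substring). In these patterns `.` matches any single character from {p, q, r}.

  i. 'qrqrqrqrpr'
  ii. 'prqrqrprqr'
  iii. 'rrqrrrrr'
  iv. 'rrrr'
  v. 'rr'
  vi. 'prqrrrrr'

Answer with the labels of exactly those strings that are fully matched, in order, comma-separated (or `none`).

i → match
ii → match
iii → match
iv → match
v → match
vi → match

i, ii, iii, iv, v, vi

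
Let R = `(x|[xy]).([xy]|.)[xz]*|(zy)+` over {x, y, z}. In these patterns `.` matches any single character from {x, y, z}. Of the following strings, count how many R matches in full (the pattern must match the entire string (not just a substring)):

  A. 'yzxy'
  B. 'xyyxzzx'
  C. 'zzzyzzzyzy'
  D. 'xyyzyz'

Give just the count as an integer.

A. 'yzxy' → no match
B. 'xyyxzzx' → match
C. 'zzzyzzzyzy' → no match
D. 'xyyzyz' → no match
Total matched: 1

1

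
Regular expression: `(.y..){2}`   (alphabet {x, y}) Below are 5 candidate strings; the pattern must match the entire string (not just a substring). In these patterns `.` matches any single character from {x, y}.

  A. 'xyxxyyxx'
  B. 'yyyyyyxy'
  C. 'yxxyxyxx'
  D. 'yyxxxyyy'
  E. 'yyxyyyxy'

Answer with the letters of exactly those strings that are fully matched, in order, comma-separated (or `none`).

A → match
B → match
C → no match
D → match
E → match

A, B, D, E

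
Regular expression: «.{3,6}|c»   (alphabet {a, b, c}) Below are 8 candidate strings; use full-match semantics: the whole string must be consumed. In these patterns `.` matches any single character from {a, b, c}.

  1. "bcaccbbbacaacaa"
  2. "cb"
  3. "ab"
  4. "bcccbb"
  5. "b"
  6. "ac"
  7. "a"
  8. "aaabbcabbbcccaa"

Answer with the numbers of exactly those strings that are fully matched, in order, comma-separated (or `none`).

4

1 → no match
2 → no match
3 → no match
4 → match
5 → no match
6 → no match
7 → no match
8 → no match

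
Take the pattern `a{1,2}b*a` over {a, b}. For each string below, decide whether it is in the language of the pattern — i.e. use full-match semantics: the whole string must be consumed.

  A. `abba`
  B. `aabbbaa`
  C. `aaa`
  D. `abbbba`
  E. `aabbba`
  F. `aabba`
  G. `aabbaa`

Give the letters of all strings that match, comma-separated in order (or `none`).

A, C, D, E, F

A → match
B → no match
C → match
D → match
E → match
F → match
G → no match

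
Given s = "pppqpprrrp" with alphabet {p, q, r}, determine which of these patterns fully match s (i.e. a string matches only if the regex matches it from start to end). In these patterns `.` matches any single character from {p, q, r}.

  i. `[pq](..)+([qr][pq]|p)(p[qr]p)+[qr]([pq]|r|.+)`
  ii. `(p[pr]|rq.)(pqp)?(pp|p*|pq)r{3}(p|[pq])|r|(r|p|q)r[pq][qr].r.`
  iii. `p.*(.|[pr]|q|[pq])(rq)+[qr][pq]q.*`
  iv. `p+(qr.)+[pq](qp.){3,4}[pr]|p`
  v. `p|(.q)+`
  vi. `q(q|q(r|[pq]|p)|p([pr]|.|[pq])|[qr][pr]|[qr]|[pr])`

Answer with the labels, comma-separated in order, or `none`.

ii

i → no match
ii → match
iii → no match
iv → no match
v → no match
vi → no match — must start with "q"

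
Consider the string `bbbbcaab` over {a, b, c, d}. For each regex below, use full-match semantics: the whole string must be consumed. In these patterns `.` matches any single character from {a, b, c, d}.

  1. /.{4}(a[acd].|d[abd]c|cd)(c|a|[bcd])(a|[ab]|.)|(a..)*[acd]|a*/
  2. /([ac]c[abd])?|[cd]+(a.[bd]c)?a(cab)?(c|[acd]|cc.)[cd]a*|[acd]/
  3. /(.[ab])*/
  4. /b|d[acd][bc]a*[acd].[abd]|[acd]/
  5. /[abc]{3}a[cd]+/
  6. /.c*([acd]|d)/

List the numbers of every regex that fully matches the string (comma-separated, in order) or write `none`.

1 → no match
2 → no match
3 → match
4 → no match
5 → no match
6 → no match

3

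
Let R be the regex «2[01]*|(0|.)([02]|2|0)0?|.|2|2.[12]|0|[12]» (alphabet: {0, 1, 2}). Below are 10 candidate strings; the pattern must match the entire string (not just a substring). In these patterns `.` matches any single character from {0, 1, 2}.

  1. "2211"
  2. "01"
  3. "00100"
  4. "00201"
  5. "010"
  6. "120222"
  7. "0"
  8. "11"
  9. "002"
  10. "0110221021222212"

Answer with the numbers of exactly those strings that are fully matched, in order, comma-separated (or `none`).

1 → no match
2 → no match
3 → no match
4 → no match
5 → no match
6 → no match
7 → match
8 → no match
9 → no match
10 → no match

7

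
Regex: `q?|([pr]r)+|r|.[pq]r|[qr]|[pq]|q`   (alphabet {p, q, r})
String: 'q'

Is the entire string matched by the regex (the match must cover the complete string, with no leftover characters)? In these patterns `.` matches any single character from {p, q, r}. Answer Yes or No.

Yes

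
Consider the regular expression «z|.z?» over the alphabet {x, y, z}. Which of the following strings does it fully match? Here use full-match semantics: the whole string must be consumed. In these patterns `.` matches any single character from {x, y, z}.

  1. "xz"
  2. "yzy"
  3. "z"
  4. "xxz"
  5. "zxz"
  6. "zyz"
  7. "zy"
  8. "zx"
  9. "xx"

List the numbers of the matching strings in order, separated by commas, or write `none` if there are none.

1 → match
2 → no match
3 → match
4 → no match
5 → no match
6 → no match
7 → no match
8 → no match
9 → no match

1, 3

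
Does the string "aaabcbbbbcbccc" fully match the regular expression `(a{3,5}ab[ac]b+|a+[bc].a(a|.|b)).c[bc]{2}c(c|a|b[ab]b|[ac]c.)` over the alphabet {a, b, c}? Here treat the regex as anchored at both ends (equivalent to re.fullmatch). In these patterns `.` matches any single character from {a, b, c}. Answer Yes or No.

No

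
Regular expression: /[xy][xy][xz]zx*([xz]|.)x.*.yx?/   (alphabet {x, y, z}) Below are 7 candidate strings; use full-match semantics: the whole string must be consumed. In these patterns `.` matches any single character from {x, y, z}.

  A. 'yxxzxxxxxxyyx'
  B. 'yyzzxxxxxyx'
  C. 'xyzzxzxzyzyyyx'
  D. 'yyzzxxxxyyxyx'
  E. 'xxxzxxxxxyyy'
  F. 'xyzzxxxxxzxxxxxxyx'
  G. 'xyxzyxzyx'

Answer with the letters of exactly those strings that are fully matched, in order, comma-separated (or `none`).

A → match
B → match
C → match
D → match
E → match
F → match
G → match

A, B, C, D, E, F, G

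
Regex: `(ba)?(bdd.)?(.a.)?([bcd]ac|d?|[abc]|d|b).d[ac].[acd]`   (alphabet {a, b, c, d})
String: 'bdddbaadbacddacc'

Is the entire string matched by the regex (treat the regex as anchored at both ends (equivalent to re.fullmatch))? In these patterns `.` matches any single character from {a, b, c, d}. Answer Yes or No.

No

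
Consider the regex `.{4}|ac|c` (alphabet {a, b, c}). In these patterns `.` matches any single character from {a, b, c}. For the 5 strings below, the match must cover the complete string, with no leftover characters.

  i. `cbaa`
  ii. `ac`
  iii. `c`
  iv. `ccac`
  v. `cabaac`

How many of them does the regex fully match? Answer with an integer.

4

i → match
ii → match
iii → match
iv → match
v → no match
Total matched: 4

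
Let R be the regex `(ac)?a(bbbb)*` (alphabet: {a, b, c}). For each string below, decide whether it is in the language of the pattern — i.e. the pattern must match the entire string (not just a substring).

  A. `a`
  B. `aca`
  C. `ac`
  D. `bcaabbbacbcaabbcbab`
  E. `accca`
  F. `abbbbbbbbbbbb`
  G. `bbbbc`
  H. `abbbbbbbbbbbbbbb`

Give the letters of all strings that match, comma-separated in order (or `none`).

A → match
B → match
C → no match
D → no match
E → no match
F → match
G → no match
H → no match

A, B, F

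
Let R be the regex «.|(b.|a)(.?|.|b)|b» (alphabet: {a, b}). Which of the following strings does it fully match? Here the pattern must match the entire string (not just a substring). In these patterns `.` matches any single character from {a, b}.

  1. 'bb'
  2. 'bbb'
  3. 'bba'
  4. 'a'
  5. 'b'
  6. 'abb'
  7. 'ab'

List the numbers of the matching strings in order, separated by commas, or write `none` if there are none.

1, 2, 3, 4, 5, 7

1. 'bb' → match
2. 'bbb' → match
3. 'bba' → match
4. 'a' → match
5. 'b' → match
6. 'abb' → no match
7. 'ab' → match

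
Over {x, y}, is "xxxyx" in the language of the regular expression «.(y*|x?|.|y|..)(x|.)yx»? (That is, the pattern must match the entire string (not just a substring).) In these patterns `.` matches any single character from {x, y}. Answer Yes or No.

Yes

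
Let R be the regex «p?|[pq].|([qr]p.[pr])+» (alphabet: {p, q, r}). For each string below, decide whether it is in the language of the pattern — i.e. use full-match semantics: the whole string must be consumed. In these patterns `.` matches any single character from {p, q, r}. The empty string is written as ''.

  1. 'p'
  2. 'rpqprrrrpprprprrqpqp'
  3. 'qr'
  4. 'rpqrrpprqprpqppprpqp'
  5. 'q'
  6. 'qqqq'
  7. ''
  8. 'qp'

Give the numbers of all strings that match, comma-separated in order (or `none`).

1 → match
2 → no match
3 → match
4 → match
5 → no match
6 → no match
7 → match
8 → match

1, 3, 4, 7, 8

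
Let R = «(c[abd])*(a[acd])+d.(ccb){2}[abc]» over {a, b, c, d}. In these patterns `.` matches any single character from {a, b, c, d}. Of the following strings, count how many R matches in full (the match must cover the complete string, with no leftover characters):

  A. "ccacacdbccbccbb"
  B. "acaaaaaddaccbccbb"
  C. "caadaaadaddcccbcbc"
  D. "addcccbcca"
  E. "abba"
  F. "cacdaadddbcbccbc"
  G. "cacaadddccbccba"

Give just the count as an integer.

A → no match
B → match
C → no match
D → no match
E → no match
F → no match
G → match
Total matched: 2

2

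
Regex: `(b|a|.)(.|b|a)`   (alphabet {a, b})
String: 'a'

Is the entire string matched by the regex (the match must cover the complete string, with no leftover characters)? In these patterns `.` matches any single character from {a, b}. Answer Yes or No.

No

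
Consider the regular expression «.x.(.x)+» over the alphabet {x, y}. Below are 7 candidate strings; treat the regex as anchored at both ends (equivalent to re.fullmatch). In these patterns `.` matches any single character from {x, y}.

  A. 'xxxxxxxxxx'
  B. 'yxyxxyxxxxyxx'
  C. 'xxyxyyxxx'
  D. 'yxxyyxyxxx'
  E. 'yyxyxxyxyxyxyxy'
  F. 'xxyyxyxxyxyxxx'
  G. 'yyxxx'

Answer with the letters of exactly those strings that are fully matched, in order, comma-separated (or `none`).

none

A → no match
B → no match
C → no match
D → no match
E → no match — must end with 'x'
F → no match
G → no match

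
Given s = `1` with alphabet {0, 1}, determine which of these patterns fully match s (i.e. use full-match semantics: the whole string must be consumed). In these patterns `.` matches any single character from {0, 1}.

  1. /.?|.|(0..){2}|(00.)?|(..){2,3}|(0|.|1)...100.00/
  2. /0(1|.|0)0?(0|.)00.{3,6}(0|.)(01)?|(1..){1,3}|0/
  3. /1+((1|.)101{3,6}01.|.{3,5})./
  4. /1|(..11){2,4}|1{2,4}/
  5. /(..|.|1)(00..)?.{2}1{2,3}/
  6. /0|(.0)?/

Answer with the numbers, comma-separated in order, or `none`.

1, 4

1 → match
2 → no match
3 → no match
4 → match
5 → no match
6 → no match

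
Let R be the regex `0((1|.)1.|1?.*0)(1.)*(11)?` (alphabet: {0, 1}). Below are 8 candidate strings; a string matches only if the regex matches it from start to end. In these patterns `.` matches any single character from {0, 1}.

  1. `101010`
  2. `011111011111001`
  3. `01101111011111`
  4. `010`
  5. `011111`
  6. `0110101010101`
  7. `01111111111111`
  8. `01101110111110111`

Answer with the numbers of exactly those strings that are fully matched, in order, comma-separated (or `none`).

4, 5, 7

1. `101010` → no match — must start with `0`
2 → no match
3 → no match
4. `010` → match
5. `011111` → match
6 → no match
7 → match
8 → no match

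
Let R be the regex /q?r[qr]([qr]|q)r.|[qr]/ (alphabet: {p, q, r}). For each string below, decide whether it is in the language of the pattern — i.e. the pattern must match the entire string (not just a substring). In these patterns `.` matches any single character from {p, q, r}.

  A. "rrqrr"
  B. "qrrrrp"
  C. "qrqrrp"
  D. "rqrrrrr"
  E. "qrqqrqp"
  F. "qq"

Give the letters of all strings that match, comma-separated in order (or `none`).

A, B, C

A → match
B → match
C → match
D → no match
E → no match
F → no match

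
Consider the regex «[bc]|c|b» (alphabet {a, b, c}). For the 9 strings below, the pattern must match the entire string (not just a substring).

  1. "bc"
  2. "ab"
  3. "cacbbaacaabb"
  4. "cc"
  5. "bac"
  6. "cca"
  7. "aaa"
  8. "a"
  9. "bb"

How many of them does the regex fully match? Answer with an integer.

1. "bc" → no match
2. "ab" → no match
3. "cacbbaacaabb" → no match
4. "cc" → no match
5. "bac" → no match
6. "cca" → no match
7. "aaa" → no match
8. "a" → no match
9. "bb" → no match
Total matched: 0

0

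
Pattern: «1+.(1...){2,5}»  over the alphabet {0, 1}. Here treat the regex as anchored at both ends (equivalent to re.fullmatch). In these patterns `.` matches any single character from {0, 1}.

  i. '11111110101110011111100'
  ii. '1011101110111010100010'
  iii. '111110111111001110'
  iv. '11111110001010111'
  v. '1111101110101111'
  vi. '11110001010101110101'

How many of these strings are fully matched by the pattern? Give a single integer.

i → no match
ii → no match
iii → match
iv → no match
v → match
vi → no match
Total matched: 2

2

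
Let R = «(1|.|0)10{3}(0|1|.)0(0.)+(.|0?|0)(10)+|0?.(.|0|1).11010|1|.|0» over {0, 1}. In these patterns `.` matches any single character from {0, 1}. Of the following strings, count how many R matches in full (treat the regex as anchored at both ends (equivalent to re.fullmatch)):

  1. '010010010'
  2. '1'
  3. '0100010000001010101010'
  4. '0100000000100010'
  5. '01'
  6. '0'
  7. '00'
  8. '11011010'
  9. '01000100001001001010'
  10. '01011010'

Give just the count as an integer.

1. '010010010' → no match
2. '1' → match
3 → match
4 → match
5. '01' → no match
6. '0' → match
7. '00' → no match
8. '11011010' → match
9 → no match
10. '01011010' → match
Total matched: 6

6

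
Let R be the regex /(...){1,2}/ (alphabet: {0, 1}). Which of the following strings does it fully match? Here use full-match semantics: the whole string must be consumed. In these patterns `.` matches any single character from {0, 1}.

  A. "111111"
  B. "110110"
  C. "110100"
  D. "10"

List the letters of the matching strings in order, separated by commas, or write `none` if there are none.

A, B, C

A → match
B → match
C → match
D → no match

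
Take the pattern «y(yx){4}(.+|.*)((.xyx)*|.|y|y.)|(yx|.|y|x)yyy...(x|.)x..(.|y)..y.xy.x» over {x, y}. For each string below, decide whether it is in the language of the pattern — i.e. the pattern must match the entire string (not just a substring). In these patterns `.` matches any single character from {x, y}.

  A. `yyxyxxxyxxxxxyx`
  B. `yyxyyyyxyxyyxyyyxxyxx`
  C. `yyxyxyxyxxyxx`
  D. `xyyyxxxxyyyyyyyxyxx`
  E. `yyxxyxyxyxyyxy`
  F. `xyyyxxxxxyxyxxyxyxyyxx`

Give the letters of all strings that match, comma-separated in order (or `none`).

A → no match
B → no match
C → match
D → no match
E → no match
F → no match

C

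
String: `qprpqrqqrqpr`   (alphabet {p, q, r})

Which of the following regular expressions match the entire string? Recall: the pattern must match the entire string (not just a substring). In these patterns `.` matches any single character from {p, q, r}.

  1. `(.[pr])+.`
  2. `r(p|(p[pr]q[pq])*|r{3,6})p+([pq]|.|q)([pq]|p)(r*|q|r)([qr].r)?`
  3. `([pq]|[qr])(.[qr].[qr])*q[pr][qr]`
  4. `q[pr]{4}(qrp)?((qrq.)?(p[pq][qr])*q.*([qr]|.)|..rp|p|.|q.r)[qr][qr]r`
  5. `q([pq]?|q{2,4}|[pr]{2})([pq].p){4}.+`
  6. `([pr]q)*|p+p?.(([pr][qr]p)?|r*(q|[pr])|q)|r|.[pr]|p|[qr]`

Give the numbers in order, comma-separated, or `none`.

1 → no match
2 → no match — must start with `r`
3 → match
4 → no match
5 → no match
6 → no match

3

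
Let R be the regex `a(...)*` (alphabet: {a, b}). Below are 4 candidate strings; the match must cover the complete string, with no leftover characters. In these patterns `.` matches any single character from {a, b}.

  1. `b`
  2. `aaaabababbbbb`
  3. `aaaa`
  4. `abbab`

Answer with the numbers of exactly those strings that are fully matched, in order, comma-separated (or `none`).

1 → no match — must start with `a`
2 → match
3 → match
4 → no match

2, 3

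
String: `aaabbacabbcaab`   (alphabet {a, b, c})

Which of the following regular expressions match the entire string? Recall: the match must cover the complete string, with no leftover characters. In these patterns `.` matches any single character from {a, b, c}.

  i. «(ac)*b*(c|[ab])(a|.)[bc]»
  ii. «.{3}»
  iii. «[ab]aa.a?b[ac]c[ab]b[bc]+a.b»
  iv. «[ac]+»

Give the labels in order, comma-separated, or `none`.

iii

i → no match
ii → no match
iii → match
iv → no match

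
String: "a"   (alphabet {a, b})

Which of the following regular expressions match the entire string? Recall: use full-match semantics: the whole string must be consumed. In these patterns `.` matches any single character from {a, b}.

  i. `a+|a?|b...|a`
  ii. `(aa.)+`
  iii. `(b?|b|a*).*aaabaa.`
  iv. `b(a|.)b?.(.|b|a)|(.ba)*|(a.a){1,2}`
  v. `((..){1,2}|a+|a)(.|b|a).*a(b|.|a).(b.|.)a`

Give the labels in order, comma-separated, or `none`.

i

i → match
ii → no match — must start with "aa"
iii → no match
iv → no match
v → no match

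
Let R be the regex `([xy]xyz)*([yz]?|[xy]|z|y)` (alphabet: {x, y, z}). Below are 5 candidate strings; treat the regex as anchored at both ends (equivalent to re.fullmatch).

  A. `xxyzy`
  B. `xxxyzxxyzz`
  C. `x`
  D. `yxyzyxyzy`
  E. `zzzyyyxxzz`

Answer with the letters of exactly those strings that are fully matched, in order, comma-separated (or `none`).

A, C, D

A → match
B → no match
C → match
D → match
E → no match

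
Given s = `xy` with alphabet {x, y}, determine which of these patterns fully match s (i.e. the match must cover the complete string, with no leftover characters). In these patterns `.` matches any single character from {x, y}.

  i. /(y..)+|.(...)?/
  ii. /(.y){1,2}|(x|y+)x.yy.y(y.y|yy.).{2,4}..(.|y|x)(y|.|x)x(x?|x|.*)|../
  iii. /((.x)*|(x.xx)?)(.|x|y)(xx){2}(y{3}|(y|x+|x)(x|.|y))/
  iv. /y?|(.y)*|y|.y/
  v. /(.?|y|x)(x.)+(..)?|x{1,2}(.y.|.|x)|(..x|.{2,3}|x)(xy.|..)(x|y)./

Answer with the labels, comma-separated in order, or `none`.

ii, iv, v

i → no match
ii → match
iii → no match
iv → match
v → match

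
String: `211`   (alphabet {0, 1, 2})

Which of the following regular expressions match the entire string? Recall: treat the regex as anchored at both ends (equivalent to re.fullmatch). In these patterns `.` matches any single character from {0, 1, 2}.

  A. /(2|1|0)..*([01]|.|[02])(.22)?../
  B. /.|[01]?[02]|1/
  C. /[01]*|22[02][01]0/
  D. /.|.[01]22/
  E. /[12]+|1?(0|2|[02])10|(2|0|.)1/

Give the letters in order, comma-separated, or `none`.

E

A → no match
B → no match
C → no match
D → no match
E → match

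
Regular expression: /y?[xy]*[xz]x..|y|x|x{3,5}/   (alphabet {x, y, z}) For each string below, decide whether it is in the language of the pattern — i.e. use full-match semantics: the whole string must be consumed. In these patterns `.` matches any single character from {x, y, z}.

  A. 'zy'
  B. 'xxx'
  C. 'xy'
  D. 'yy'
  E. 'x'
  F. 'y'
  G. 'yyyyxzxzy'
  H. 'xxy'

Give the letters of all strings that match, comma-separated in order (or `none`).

B, E, F, G

A → no match
B → match
C → no match
D → no match
E → match
F → match
G → match
H → no match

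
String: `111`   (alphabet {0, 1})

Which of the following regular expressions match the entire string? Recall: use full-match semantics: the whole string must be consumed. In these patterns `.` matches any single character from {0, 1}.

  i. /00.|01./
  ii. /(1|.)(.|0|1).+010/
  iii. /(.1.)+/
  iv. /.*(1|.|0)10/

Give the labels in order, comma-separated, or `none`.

iii

i → no match
ii → no match — must end with `010`
iii → match
iv → no match — must end with `10`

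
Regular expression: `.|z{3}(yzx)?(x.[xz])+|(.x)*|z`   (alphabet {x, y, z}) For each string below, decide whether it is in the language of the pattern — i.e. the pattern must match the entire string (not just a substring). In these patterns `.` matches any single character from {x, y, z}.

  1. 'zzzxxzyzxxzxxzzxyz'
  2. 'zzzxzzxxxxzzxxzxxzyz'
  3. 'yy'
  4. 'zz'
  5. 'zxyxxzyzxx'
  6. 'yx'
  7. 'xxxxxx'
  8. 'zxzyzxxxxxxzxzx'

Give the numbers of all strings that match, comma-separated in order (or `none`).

6, 7

1 → no match
2 → no match
3 → no match
4 → no match
5 → no match
6 → match
7 → match
8 → no match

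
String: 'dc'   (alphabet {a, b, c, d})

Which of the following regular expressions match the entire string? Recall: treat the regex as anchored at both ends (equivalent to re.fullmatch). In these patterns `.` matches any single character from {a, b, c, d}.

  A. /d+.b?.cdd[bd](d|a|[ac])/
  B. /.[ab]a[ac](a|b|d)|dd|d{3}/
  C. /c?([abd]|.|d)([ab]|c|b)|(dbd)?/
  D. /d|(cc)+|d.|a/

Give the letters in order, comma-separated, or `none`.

C, D

A → no match
B → no match
C → match
D → match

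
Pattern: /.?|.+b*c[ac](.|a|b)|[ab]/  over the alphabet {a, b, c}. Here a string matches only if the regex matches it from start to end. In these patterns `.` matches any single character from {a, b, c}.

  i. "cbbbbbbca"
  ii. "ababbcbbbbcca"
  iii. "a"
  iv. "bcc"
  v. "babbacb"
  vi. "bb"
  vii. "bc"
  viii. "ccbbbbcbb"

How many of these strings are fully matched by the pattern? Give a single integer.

i → no match
ii → match
iii → match
iv → no match
v → no match
vi → no match
vii → no match
viii → no match
Total matched: 2

2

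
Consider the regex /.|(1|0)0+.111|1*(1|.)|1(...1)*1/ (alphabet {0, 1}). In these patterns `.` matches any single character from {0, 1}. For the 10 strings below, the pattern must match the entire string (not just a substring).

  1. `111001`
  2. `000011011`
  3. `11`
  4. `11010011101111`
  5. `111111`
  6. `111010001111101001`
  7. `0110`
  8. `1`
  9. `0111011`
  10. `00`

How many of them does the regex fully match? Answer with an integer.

1 → no match
2 → no match
3 → match
4 → no match
5 → match
6 → no match
7 → no match
8 → match
9 → no match
10 → no match
Total matched: 3

3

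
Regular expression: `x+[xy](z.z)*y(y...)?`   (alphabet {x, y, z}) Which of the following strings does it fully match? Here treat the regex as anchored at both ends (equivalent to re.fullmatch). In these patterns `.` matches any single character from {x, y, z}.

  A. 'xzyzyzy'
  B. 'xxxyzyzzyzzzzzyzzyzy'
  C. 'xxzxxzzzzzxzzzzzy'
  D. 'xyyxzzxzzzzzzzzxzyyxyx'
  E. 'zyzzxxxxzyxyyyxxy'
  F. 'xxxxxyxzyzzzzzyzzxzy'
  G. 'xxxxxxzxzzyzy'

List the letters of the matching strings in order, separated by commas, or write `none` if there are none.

A → no match
B → match
C → no match
D → no match
E → no match — must start with 'x'
F → no match
G → match

B, G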